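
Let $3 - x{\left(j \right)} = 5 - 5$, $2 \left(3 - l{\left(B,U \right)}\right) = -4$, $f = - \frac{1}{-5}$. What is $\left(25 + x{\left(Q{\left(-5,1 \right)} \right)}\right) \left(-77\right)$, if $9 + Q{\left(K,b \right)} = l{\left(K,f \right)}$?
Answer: $-2156$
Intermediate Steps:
$f = \frac{1}{5}$ ($f = \left(-1\right) \left(- \frac{1}{5}\right) = \frac{1}{5} \approx 0.2$)
$l{\left(B,U \right)} = 5$ ($l{\left(B,U \right)} = 3 - -2 = 3 + 2 = 5$)
$Q{\left(K,b \right)} = -4$ ($Q{\left(K,b \right)} = -9 + 5 = -4$)
$x{\left(j \right)} = 3$ ($x{\left(j \right)} = 3 - \left(5 - 5\right) = 3 - 0 = 3 + 0 = 3$)
$\left(25 + x{\left(Q{\left(-5,1 \right)} \right)}\right) \left(-77\right) = \left(25 + 3\right) \left(-77\right) = 28 \left(-77\right) = -2156$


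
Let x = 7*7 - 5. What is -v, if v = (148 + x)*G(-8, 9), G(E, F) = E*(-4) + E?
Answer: -4608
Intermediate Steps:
x = 44 (x = 49 - 5 = 44)
G(E, F) = -3*E (G(E, F) = -4*E + E = -3*E)
v = 4608 (v = (148 + 44)*(-3*(-8)) = 192*24 = 4608)
-v = -1*4608 = -4608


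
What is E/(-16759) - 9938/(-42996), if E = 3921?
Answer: -1018187/360284982 ≈ -0.0028261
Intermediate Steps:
E/(-16759) - 9938/(-42996) = 3921/(-16759) - 9938/(-42996) = 3921*(-1/16759) - 9938*(-1/42996) = -3921/16759 + 4969/21498 = -1018187/360284982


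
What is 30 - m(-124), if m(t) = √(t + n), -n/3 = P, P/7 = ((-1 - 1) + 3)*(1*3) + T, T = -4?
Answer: 30 - I*√103 ≈ 30.0 - 10.149*I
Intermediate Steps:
P = -7 (P = 7*(((-1 - 1) + 3)*(1*3) - 4) = 7*((-2 + 3)*3 - 4) = 7*(1*3 - 4) = 7*(3 - 4) = 7*(-1) = -7)
n = 21 (n = -3*(-7) = 21)
m(t) = √(21 + t) (m(t) = √(t + 21) = √(21 + t))
30 - m(-124) = 30 - √(21 - 124) = 30 - √(-103) = 30 - I*√103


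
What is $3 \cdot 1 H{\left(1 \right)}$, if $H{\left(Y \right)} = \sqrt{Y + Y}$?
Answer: $3 \sqrt{2} \approx 4.2426$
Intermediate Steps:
$H{\left(Y \right)} = \sqrt{2} \sqrt{Y}$ ($H{\left(Y \right)} = \sqrt{2 Y} = \sqrt{2} \sqrt{Y}$)
$3 \cdot 1 H{\left(1 \right)} = 3 \cdot 1 \sqrt{2} \sqrt{1} = 3 \sqrt{2} \cdot 1 = 3 \sqrt{2}$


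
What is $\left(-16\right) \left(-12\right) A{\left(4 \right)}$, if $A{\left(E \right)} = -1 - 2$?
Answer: $-576$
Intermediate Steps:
$A{\left(E \right)} = -3$
$\left(-16\right) \left(-12\right) A{\left(4 \right)} = \left(-16\right) \left(-12\right) \left(-3\right) = 192 \left(-3\right) = -576$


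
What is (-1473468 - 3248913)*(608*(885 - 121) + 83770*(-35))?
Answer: 11652182329878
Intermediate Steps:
(-1473468 - 3248913)*(608*(885 - 121) + 83770*(-35)) = -4722381*(608*764 - 2931950) = -4722381*(464512 - 2931950) = -4722381*(-2467438) = 11652182329878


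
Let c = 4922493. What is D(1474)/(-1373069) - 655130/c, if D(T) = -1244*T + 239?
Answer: 8125443654611/6758922541017 ≈ 1.2022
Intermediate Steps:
D(T) = 239 - 1244*T
D(1474)/(-1373069) - 655130/c = (239 - 1244*1474)/(-1373069) - 655130/4922493 = (239 - 1833656)*(-1/1373069) - 655130*1/4922493 = -1833417*(-1/1373069) - 655130/4922493 = 1833417/1373069 - 655130/4922493 = 8125443654611/6758922541017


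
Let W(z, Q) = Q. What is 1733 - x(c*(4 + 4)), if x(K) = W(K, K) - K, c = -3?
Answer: 1733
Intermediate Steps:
x(K) = 0 (x(K) = K - K = 0)
1733 - x(c*(4 + 4)) = 1733 - 1*0 = 1733 + 0 = 1733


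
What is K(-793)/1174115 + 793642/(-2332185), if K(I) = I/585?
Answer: -2795490414709/8214760173825 ≈ -0.34030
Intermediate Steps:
K(I) = I/585 (K(I) = I*(1/585) = I/585)
K(-793)/1174115 + 793642/(-2332185) = ((1/585)*(-793))/1174115 + 793642/(-2332185) = -61/45*1/1174115 + 793642*(-1/2332185) = -61/52835175 - 793642/2332185 = -2795490414709/8214760173825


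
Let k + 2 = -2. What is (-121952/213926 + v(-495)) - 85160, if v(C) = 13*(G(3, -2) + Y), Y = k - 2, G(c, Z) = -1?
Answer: -9118763689/106963 ≈ -85252.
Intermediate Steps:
k = -4 (k = -2 - 2 = -4)
Y = -6 (Y = -4 - 2 = -6)
v(C) = -91 (v(C) = 13*(-1 - 6) = 13*(-7) = -91)
(-121952/213926 + v(-495)) - 85160 = (-121952/213926 - 91) - 85160 = (-121952*1/213926 - 91) - 85160 = (-60976/106963 - 91) - 85160 = -9794609/106963 - 85160 = -9118763689/106963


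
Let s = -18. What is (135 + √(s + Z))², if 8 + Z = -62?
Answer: 18137 + 540*I*√22 ≈ 18137.0 + 2532.8*I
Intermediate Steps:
Z = -70 (Z = -8 - 62 = -70)
(135 + √(s + Z))² = (135 + √(-18 - 70))² = (135 + √(-88))² = (135 + 2*I*√22)²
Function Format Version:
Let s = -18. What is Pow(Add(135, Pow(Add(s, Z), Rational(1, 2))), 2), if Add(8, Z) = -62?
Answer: Add(18137, Mul(540, I, Pow(22, Rational(1, 2)))) ≈ Add(18137., Mul(2532.8, I))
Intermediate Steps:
Z = -70 (Z = Add(-8, -62) = -70)
Pow(Add(135, Pow(Add(s, Z), Rational(1, 2))), 2) = Pow(Add(135, Pow(Add(-18, -70), Rational(1, 2))), 2) = Pow(Add(135, Pow(-88, Rational(1, 2))), 2) = Pow(Add(135, Mul(2, I, Pow(22, Rational(1, 2)))), 2)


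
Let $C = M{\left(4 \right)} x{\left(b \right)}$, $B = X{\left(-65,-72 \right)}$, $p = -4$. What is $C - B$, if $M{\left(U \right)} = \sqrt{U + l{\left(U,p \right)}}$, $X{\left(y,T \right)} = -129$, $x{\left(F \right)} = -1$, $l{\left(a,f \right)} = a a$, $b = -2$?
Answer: $129 - 2 \sqrt{5} \approx 124.53$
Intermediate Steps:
$l{\left(a,f \right)} = a^{2}$
$M{\left(U \right)} = \sqrt{U + U^{2}}$
$B = -129$
$C = - 2 \sqrt{5}$ ($C = \sqrt{4 \left(1 + 4\right)} \left(-1\right) = \sqrt{4 \cdot 5} \left(-1\right) = \sqrt{20} \left(-1\right) = 2 \sqrt{5} \left(-1\right) = - 2 \sqrt{5} \approx -4.4721$)
$C - B = - 2 \sqrt{5} - -129 = - 2 \sqrt{5} + 129 = 129 - 2 \sqrt{5}$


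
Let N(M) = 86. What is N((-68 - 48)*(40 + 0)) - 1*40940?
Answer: -40854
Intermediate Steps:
N((-68 - 48)*(40 + 0)) - 1*40940 = 86 - 1*40940 = 86 - 40940 = -40854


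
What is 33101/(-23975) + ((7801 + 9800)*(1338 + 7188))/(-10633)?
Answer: -10490342081/743225 ≈ -14115.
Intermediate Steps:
33101/(-23975) + ((7801 + 9800)*(1338 + 7188))/(-10633) = 33101*(-1/23975) + (17601*8526)*(-1/10633) = -33101/23975 + 150066126*(-1/10633) = -33101/23975 - 3062574/217 = -10490342081/743225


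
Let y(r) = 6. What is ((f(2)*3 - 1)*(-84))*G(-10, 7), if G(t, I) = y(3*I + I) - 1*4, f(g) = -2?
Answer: 1176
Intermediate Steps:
G(t, I) = 2 (G(t, I) = 6 - 1*4 = 6 - 4 = 2)
((f(2)*3 - 1)*(-84))*G(-10, 7) = ((-2*3 - 1)*(-84))*2 = ((-6 - 1)*(-84))*2 = -7*(-84)*2 = 588*2 = 1176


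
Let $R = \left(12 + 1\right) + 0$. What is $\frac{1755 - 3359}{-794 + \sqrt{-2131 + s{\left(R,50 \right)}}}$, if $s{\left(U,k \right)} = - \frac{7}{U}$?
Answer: $\frac{8278244}{4111689} + \frac{802 i \sqrt{360230}}{4111689} \approx 2.0133 + 0.11707 i$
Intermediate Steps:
$R = 13$ ($R = 13 + 0 = 13$)
$\frac{1755 - 3359}{-794 + \sqrt{-2131 + s{\left(R,50 \right)}}} = \frac{1755 - 3359}{-794 + \sqrt{-2131 - \frac{7}{13}}} = - \frac{1604}{-794 + \sqrt{-2131 - \frac{7}{13}}} = - \frac{1604}{-794 + \sqrt{- \frac{27710}{13}}} = - \frac{1604}{-794 + \frac{i \sqrt{360230}}{13}}$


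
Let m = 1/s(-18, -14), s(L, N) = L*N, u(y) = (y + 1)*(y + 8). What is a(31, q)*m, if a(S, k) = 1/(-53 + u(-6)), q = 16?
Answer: -1/15876 ≈ -6.2988e-5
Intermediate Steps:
u(y) = (1 + y)*(8 + y)
a(S, k) = -1/63 (a(S, k) = 1/(-53 + (8 + (-6)**2 + 9*(-6))) = 1/(-53 + (8 + 36 - 54)) = 1/(-53 - 10) = 1/(-63) = -1/63)
m = 1/252 (m = 1/(-18*(-14)) = 1/252 ≈ 0.0039683)
a(31, q)*m = -1/63*1/252 = -1/15876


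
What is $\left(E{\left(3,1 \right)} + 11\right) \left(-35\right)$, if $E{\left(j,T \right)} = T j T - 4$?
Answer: $-350$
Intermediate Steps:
$E{\left(j,T \right)} = -4 + j T^{2}$ ($E{\left(j,T \right)} = j T^{2} - 4 = -4 + j T^{2}$)
$\left(E{\left(3,1 \right)} + 11\right) \left(-35\right) = \left(\left(-4 + 3 \cdot 1^{2}\right) + 11\right) \left(-35\right) = \left(\left(-4 + 3 \cdot 1\right) + 11\right) \left(-35\right) = \left(\left(-4 + 3\right) + 11\right) \left(-35\right) = \left(-1 + 11\right) \left(-35\right) = 10 \left(-35\right) = -350$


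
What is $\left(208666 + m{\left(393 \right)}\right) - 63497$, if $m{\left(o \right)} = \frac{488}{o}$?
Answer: $\frac{57051905}{393} \approx 1.4517 \cdot 10^{5}$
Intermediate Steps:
$\left(208666 + m{\left(393 \right)}\right) - 63497 = \left(208666 + \frac{488}{393}\right) - 63497 = \frac{82006226}{393} - 63497 = \frac{57051905}{393}$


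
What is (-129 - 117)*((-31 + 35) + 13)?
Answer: -4182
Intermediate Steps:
(-129 - 117)*((-31 + 35) + 13) = -246*(4 + 13) = -246*17 = -4182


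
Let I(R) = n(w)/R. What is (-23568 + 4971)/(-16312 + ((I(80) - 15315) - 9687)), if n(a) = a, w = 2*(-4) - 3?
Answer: 1487760/3305131 ≈ 0.45014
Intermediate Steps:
w = -11 (w = -8 - 3 = -11)
I(R) = -11/R
(-23568 + 4971)/(-16312 + ((I(80) - 15315) - 9687)) = (-23568 + 4971)/(-16312 + ((-11/80 - 15315) - 9687)) = -18597/(-16312 + ((-11*1/80 - 15315) - 9687)) = -18597/(-16312 + ((-11/80 - 15315) - 9687)) = -18597/(-16312 + (-1225211/80 - 9687)) = -18597/(-16312 - 2000171/80) = -18597/(-3305131/80) = -18597*(-80/3305131) = 1487760/3305131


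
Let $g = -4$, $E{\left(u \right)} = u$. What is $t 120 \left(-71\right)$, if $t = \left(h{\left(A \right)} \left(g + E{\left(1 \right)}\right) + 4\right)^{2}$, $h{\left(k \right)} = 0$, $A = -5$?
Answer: $-136320$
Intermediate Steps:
$t = 16$ ($t = \left(0 \left(-4 + 1\right) + 4\right)^{2} = \left(0 \left(-3\right) + 4\right)^{2} = \left(0 + 4\right)^{2} = 4^{2} = 16$)
$t 120 \left(-71\right) = 16 \cdot 120 \left(-71\right) = 1920 \left(-71\right) = -136320$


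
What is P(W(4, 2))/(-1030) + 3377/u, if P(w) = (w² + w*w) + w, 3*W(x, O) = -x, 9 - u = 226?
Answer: -3130913/201159 ≈ -15.564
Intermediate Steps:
u = -217 (u = 9 - 1*226 = 9 - 226 = -217)
W(x, O) = -x/3 (W(x, O) = (-x)/3 = -x/3)
P(w) = w + 2*w² (P(w) = (w² + w²) + w = 2*w² + w = w + 2*w²)
P(W(4, 2))/(-1030) + 3377/u = ((-⅓*4)*(1 + 2*(-⅓*4)))/(-1030) + 3377/(-217) = -4*(1 + 2*(-4/3))/3*(-1/1030) + 3377*(-1/217) = -4*(1 - 8/3)/3*(-1/1030) - 3377/217 = -4/3*(-5/3)*(-1/1030) - 3377/217 = (20/9)*(-1/1030) - 3377/217 = -2/927 - 3377/217 = -3130913/201159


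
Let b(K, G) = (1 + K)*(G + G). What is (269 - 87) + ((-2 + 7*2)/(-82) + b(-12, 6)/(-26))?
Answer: 99634/533 ≈ 186.93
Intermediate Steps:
b(K, G) = 2*G*(1 + K) (b(K, G) = (1 + K)*(2*G) = 2*G*(1 + K))
(269 - 87) + ((-2 + 7*2)/(-82) + b(-12, 6)/(-26)) = (269 - 87) + ((-2 + 7*2)/(-82) + (2*6*(1 - 12))/(-26)) = 182 + ((-2 + 14)*(-1/82) + (2*6*(-11))*(-1/26)) = 182 + (12*(-1/82) - 132*(-1/26)) = 182 + (-6/41 + 66/13) = 182 + 2628/533 = 99634/533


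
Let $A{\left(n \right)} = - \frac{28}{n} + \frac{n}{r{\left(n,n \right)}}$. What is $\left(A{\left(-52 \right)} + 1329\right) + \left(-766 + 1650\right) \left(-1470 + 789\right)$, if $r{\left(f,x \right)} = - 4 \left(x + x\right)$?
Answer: $- \frac{62470157}{104} \approx -6.0068 \cdot 10^{5}$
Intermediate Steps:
$r{\left(f,x \right)} = - 8 x$ ($r{\left(f,x \right)} = - 4 \cdot 2 x = - 8 x$)
$A{\left(n \right)} = - \frac{1}{8} - \frac{28}{n}$ ($A{\left(n \right)} = - \frac{28}{n} + \frac{n}{\left(-8\right) n} = - \frac{28}{n} + n \left(- \frac{1}{8 n}\right) = - \frac{28}{n} - \frac{1}{8} = - \frac{1}{8} - \frac{28}{n}$)
$\left(A{\left(-52 \right)} + 1329\right) + \left(-766 + 1650\right) \left(-1470 + 789\right) = \left(\frac{-224 - -52}{8 \left(-52\right)} + 1329\right) + \left(-766 + 1650\right) \left(-1470 + 789\right) = \left(\frac{1}{8} \left(- \frac{1}{52}\right) \left(-224 + 52\right) + 1329\right) + 884 \left(-681\right) = \left(\frac{1}{8} \left(- \frac{1}{52}\right) \left(-172\right) + 1329\right) - 602004 = \left(\frac{43}{104} + 1329\right) - 602004 = \frac{138259}{104} - 602004 = - \frac{62470157}{104}$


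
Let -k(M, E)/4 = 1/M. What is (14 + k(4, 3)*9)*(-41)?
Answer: -205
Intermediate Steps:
k(M, E) = -4/M
(14 + k(4, 3)*9)*(-41) = (14 - 4/4*9)*(-41) = (14 - 4*¼*9)*(-41) = (14 - 1*9)*(-41) = (14 - 9)*(-41) = 5*(-41) = -205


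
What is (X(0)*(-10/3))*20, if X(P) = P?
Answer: 0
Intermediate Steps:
(X(0)*(-10/3))*20 = (0*(-10/3))*20 = 0*20 = 0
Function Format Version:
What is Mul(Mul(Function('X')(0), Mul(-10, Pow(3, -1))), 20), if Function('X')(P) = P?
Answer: 0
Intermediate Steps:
Mul(Mul(Function('X')(0), Mul(-10, Pow(3, -1))), 20) = Mul(Mul(0, Mul(-10, Pow(3, -1))), 20) = Mul(Mul(0, Mul(-10, Rational(1, 3))), 20) = Mul(Mul(0, Rational(-10, 3)), 20) = Mul(0, 20) = 0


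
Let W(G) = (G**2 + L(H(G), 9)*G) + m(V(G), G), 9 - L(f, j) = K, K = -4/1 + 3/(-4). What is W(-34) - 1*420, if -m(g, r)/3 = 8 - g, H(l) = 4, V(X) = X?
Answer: 285/2 ≈ 142.50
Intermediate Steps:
K = -19/4 (K = -4*1 + 3*(-1/4) = -4 - 3/4 = -19/4 ≈ -4.7500)
L(f, j) = 55/4 (L(f, j) = 9 - 1*(-19/4) = 9 + 19/4 = 55/4)
m(g, r) = -24 + 3*g (m(g, r) = -3*(8 - g) = -24 + 3*g)
W(G) = -24 + G**2 + 67*G/4 (W(G) = (G**2 + 55*G/4) + (-24 + 3*G) = -24 + G**2 + 67*G/4)
W(-34) - 1*420 = (-24 + (-34)**2 + (67/4)*(-34)) - 1*420 = (-24 + 1156 - 1139/2) - 420 = 1125/2 - 420 = 285/2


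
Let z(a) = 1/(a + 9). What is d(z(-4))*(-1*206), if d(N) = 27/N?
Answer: -27810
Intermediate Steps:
z(a) = 1/(9 + a)
d(z(-4))*(-1*206) = (27/(1/(9 - 4)))*(-1*206) = (27/(1/5))*(-206) = (27/(⅕))*(-206) = (27*5)*(-206) = 135*(-206) = -27810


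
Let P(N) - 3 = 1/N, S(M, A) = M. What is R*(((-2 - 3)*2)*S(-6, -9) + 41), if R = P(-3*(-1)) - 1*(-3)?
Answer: 1919/3 ≈ 639.67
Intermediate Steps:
P(N) = 3 + 1/N
R = 19/3 (R = (3 + 1/(-3*(-1))) - 1*(-3) = (3 + 1/3) + 3 = 10/3 + 3 = 19/3 ≈ 6.3333)
R*(((-2 - 3)*2)*S(-6, -9) + 41) = 19*(((-2 - 3)*2)*(-6) + 41)/3 = 19*(-5*2*(-6) + 41)/3 = 19*(-10*(-6) + 41)/3 = 19*(60 + 41)/3 = (19/3)*101 = 1919/3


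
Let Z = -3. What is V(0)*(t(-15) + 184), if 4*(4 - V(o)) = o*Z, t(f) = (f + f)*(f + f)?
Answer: 4336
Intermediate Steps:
t(f) = 4*f² (t(f) = (2*f)*(2*f) = 4*f²)
V(o) = 4 + 3*o/4 (V(o) = 4 - o*(-3)/4 = 4 - (-3)*o/4 = 4 + 3*o/4)
V(0)*(t(-15) + 184) = (4 + (¾)*0)*(4*(-15)² + 184) = (4 + 0)*(4*225 + 184) = 4*(900 + 184) = 4*1084 = 4336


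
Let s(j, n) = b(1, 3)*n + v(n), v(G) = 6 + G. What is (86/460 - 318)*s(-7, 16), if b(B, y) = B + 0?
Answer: -1388843/115 ≈ -12077.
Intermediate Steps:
b(B, y) = B
s(j, n) = 6 + 2*n (s(j, n) = 1*n + (6 + n) = n + (6 + n) = 6 + 2*n)
(86/460 - 318)*s(-7, 16) = (86/460 - 318)*(6 + 2*16) = (86*(1/460) - 318)*(6 + 32) = (43/230 - 318)*38 = -73097/230*38 = -1388843/115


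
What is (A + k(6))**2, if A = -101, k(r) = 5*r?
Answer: 5041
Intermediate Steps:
(A + k(6))**2 = (-101 + 5*6)**2 = (-101 + 30)**2 = (-71)**2 = 5041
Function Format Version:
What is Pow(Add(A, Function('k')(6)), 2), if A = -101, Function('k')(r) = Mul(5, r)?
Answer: 5041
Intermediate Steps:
Pow(Add(A, Function('k')(6)), 2) = Pow(Add(-101, Mul(5, 6)), 2) = Pow(Add(-101, 30), 2) = Pow(-71, 2) = 5041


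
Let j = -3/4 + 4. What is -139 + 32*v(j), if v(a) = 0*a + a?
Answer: -35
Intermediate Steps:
j = 13/4 (j = -3*1/4 + 4 = -3/4 + 4 = 13/4 ≈ 3.2500)
v(a) = a (v(a) = 0 + a = a)
-139 + 32*v(j) = -139 + 32*(13/4) = -139 + 104 = -35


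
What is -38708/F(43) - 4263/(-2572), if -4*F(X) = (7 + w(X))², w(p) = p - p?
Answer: 398436791/126028 ≈ 3161.5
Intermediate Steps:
w(p) = 0
F(X) = -49/4 (F(X) = -(7 + 0)²/4 = -¼*7² = -¼*49 = -49/4)
-38708/F(43) - 4263/(-2572) = -38708/(-49/4) - 4263/(-2572) = -38708*(-4/49) - 4263*(-1/2572) = 154832/49 + 4263/2572 = 398436791/126028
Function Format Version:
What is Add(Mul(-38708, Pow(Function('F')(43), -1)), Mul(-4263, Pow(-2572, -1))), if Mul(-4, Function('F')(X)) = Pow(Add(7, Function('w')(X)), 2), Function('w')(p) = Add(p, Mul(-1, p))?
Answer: Rational(398436791, 126028) ≈ 3161.5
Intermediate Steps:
Function('w')(p) = 0
Function('F')(X) = Rational(-49, 4) (Function('F')(X) = Mul(Rational(-1, 4), Pow(Add(7, 0), 2)) = Mul(Rational(-1, 4), Pow(7, 2)) = Mul(Rational(-1, 4), 49) = Rational(-49, 4))
Add(Mul(-38708, Pow(Function('F')(43), -1)), Mul(-4263, Pow(-2572, -1))) = Add(Mul(-38708, Pow(Rational(-49, 4), -1)), Mul(-4263, Pow(-2572, -1))) = Add(Mul(-38708, Rational(-4, 49)), Mul(-4263, Rational(-1, 2572))) = Add(Rational(154832, 49), Rational(4263, 2572)) = Rational(398436791, 126028)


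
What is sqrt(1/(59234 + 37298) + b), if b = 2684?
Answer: sqrt(6252664557237)/48266 ≈ 51.807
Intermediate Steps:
sqrt(1/(59234 + 37298) + b) = sqrt(1/(59234 + 37298) + 2684) = sqrt(1/96532 + 2684) = sqrt(259091889/96532) = sqrt(6252664557237)/48266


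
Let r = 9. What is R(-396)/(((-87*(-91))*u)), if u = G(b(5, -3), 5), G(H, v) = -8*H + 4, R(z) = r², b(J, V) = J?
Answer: -3/10556 ≈ -0.00028420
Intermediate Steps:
R(z) = 81 (R(z) = 9² = 81)
G(H, v) = 4 - 8*H
u = -36 (u = 4 - 8*5 = 4 - 40 = -36)
R(-396)/(((-87*(-91))*u)) = 81/((-87*(-91)*(-36))) = 81/((7917*(-36))) = 81/(-285012) = 81*(-1/285012) = -3/10556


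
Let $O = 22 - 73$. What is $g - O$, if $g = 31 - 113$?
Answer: $-31$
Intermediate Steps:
$g = -82$ ($g = 31 - 113 = -82$)
$O = -51$ ($O = 22 - 73 = -51$)
$g - O = -82 - -51 = -82 + 51 = -31$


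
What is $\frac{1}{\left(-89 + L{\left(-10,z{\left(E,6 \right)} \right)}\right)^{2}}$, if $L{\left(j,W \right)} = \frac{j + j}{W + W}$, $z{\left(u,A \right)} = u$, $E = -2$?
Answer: $\frac{1}{7056} \approx 0.00014172$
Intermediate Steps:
$L{\left(j,W \right)} = \frac{j}{W}$ ($L{\left(j,W \right)} = \frac{2 j}{2 W} = 2 j \frac{1}{2 W} = \frac{j}{W}$)
$\frac{1}{\left(-89 + L{\left(-10,z{\left(E,6 \right)} \right)}\right)^{2}} = \frac{1}{\left(-89 - \frac{10}{-2}\right)^{2}} = \frac{1}{\left(-89 - -5\right)^{2}} = \frac{1}{\left(-89 + 5\right)^{2}} = \frac{1}{\left(-84\right)^{2}} = \frac{1}{7056}$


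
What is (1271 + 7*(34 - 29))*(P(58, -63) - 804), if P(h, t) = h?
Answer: -974276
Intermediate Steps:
(1271 + 7*(34 - 29))*(P(58, -63) - 804) = (1271 + 7*(34 - 29))*(58 - 804) = (1271 + 7*5)*(-746) = (1271 + 35)*(-746) = 1306*(-746) = -974276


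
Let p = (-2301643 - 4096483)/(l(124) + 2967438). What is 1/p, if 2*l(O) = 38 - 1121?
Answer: -5933793/12796252 ≈ -0.46371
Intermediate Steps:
l(O) = -1083/2 (l(O) = (38 - 1121)/2 = (½)*(-1083) = -1083/2)
p = -12796252/5933793 (p = (-2301643 - 4096483)/(-1083/2 + 2967438) = -6398126/5933793/2 = -6398126*2/5933793 = -12796252/5933793 ≈ -2.1565)
1/p = 1/(-12796252/5933793) = -5933793/12796252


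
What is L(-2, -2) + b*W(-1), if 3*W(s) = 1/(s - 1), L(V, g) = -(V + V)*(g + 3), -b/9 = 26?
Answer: 43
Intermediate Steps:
b = -234 (b = -9*26 = -234)
L(V, g) = -2*V*(3 + g)
W(s) = 1/(3*(-1 + s)) (W(s) = 1/(3*(s - 1)) = 1/(3*(-1 + s)))
L(-2, -2) + b*W(-1) = -2*(-2)*(3 - 2) - 78/(-1 - 1) = -2*(-2)*1 - 78/(-2) = 4 - 78*(-1)/2 = 4 - 234*(-⅙) = 4 + 39 = 43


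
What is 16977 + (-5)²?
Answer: 17002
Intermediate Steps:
16977 + (-5)² = 16977 + 25 = 17002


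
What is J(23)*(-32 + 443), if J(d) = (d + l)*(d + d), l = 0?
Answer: 434838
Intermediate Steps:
J(d) = 2*d**2 (J(d) = (d + 0)*(d + d) = d*(2*d) = 2*d**2)
J(23)*(-32 + 443) = (2*23**2)*(-32 + 443) = (2*529)*411 = 1058*411 = 434838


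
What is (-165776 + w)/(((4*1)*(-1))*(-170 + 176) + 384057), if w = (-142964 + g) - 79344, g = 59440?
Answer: -109548/128011 ≈ -0.85577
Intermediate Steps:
w = -162868 (w = (-142964 + 59440) - 79344 = -83524 - 79344 = -162868)
(-165776 + w)/(((4*1)*(-1))*(-170 + 176) + 384057) = (-165776 - 162868)/(((4*1)*(-1))*(-170 + 176) + 384057) = -328644/((4*(-1))*6 + 384057) = -328644/(-4*6 + 384057) = -328644/(-24 + 384057) = -328644/384033 = -328644*1/384033 = -109548/128011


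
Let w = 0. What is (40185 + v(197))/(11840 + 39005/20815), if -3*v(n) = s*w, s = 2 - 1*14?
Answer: 167290155/49297721 ≈ 3.3935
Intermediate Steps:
s = -12 (s = 2 - 14 = -12)
v(n) = 0 (v(n) = -(-4)*0 = -⅓*0 = 0)
(40185 + v(197))/(11840 + 39005/20815) = (40185 + 0)/(11840 + 39005/20815) = 40185/(11840 + 39005*(1/20815)) = 40185/(11840 + 7801/4163) = 40185/(49297721/4163) = 40185*(4163/49297721) = 167290155/49297721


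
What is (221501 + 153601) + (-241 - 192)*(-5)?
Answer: 377267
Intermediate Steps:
(221501 + 153601) + (-241 - 192)*(-5) = 375102 - 433*(-5) = 375102 + 2165 = 377267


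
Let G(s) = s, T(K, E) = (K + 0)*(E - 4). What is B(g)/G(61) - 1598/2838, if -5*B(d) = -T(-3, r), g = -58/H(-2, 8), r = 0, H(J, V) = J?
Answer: -226667/432795 ≈ -0.52373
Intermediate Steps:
T(K, E) = K*(-4 + E)
g = 29 (g = -58/(-2) = -58*(-½) = 29)
B(d) = 12/5 (B(d) = -(-1)*(-3*(-4 + 0))/5 = -(-1)*(-3*(-4))/5 = -(-1)*12/5 = -⅕*(-12) = 12/5)
B(g)/G(61) - 1598/2838 = (12/5)/61 - 1598/2838 = (12/5)*(1/61) - 1598*1/2838 = 12/305 - 799/1419 = -226667/432795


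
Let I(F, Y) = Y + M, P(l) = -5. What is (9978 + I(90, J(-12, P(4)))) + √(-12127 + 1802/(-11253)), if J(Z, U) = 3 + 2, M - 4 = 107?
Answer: 10094 + I*√12691424769/1023 ≈ 10094.0 + 110.12*I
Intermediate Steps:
M = 111 (M = 4 + 107 = 111)
J(Z, U) = 5
I(F, Y) = 111 + Y (I(F, Y) = Y + 111 = 111 + Y)
(9978 + I(90, J(-12, P(4)))) + √(-12127 + 1802/(-11253)) = (9978 + (111 + 5)) + √(-12127 + 1802/(-11253)) = (9978 + 116) + √(-12127 + 1802*(-1/11253)) = 10094 + √(-12127 - 1802/11253) = 10094 + √(-136466933/11253) = 10094 + I*√12691424769/1023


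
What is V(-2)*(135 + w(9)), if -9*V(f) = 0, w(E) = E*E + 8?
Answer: 0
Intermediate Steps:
w(E) = 8 + E**2 (w(E) = E**2 + 8 = 8 + E**2)
V(f) = 0 (V(f) = -1/9*0 = 0)
V(-2)*(135 + w(9)) = 0*(135 + (8 + 9**2)) = 0*(135 + (8 + 81)) = 0*(135 + 89) = 0*224 = 0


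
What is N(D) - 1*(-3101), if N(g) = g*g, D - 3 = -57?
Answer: 6017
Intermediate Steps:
D = -54 (D = 3 - 57 = -54)
N(g) = g²
N(D) - 1*(-3101) = (-54)² - 1*(-3101) = 2916 + 3101 = 6017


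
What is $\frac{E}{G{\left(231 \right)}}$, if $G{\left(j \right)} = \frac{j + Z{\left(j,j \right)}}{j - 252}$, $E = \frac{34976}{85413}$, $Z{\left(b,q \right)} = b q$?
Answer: $- \frac{4372}{27246747} \approx -0.00016046$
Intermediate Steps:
$E = \frac{34976}{85413}$ ($E = 34976 \cdot \frac{1}{85413} = \frac{34976}{85413} \approx 0.40949$)
$G{\left(j \right)} = \frac{j + j^{2}}{-252 + j}$ ($G{\left(j \right)} = \frac{j + j j}{j - 252} = \frac{j + j^{2}}{-252 + j}$)
$\frac{E}{G{\left(231 \right)}} = \frac{34976}{85413 \frac{231 \left(1 + 231\right)}{-252 + 231}} = \frac{34976}{85413 \cdot 231 \frac{1}{-21} \cdot 232} = \frac{34976}{85413 \cdot 231 \left(- \frac{1}{21}\right) 232} = \frac{34976}{85413 \left(-2552\right)} = \frac{34976}{85413} \left(- \frac{1}{2552}\right) = - \frac{4372}{27246747}$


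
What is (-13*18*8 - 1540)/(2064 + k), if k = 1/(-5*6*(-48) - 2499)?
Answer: -3613308/2185775 ≈ -1.6531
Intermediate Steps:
k = -1/1059 (k = 1/(-30*(-48) - 2499) = 1/(1440 - 2499) = 1/(-1059) = -1/1059 ≈ -0.00094429)
(-13*18*8 - 1540)/(2064 + k) = (-13*18*8 - 1540)/(2064 - 1/1059) = (-234*8 - 1540)/(2185775/1059) = (-1872 - 1540)*(1059/2185775) = -3412*1059/2185775 = -3613308/2185775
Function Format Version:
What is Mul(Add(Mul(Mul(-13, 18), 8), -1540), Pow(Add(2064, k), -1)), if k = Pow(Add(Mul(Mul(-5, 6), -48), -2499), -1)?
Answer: Rational(-3613308, 2185775) ≈ -1.6531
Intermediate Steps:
k = Rational(-1, 1059) (k = Pow(Add(Mul(-30, -48), -2499), -1) = Pow(Add(1440, -2499), -1) = Pow(-1059, -1) = Rational(-1, 1059) ≈ -0.00094429)
Mul(Add(Mul(Mul(-13, 18), 8), -1540), Pow(Add(2064, k), -1)) = Mul(Add(Mul(Mul(-13, 18), 8), -1540), Pow(Add(2064, Rational(-1, 1059)), -1)) = Mul(Add(Mul(-234, 8), -1540), Pow(Rational(2185775, 1059), -1)) = Mul(Add(-1872, -1540), Rational(1059, 2185775)) = Mul(-3412, Rational(1059, 2185775)) = Rational(-3613308, 2185775)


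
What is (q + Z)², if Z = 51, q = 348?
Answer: 159201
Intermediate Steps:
(q + Z)² = (348 + 51)² = 399² = 159201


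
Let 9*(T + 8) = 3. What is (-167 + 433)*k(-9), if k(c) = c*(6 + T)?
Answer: 3990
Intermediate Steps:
T = -23/3 (T = -8 + (⅑)*3 = -8 + ⅓ = -23/3 ≈ -7.6667)
k(c) = -5*c/3 (k(c) = c*(6 - 23/3) = c*(-5/3) = -5*c/3)
(-167 + 433)*k(-9) = (-167 + 433)*(-5/3*(-9)) = 266*15 = 3990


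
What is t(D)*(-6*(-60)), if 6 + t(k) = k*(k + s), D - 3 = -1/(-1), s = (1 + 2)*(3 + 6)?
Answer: 42480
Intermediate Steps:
s = 27 (s = 3*9 = 27)
D = 4 (D = 3 - 1/(-1) = 3 - 1*(-1) = 3 + 1 = 4)
t(k) = -6 + k*(27 + k) (t(k) = -6 + k*(k + 27) = -6 + k*(27 + k))
t(D)*(-6*(-60)) = (-6 + 4**2 + 27*4)*(-6*(-60)) = (-6 + 16 + 108)*360 = 118*360 = 42480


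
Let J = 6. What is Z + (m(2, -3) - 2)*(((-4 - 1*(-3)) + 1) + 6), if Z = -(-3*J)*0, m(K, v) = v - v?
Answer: -12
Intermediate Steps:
m(K, v) = 0
Z = 0 (Z = -(-3*6)*0 = -(-18)*0 = -1*0 = 0)
Z + (m(2, -3) - 2)*(((-4 - 1*(-3)) + 1) + 6) = 0 + (0 - 2)*(((-4 - 1*(-3)) + 1) + 6) = 0 - 2*(((-4 + 3) + 1) + 6) = 0 - 2*((-1 + 1) + 6) = 0 - 2*(0 + 6) = 0 - 2*6 = 0 - 12 = -12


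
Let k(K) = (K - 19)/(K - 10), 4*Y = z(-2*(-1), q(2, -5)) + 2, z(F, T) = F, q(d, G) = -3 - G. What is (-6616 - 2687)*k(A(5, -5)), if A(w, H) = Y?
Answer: -18606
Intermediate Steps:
Y = 1 (Y = (-2*(-1) + 2)/4 = (2 + 2)/4 = (¼)*4 = 1)
A(w, H) = 1
k(K) = (-19 + K)/(-10 + K)
(-6616 - 2687)*k(A(5, -5)) = (-6616 - 2687)*((-19 + 1)/(-10 + 1)) = -9303*(-18)/(-9) = -(-3101)*(-18)/3 = -9303*2 = -18606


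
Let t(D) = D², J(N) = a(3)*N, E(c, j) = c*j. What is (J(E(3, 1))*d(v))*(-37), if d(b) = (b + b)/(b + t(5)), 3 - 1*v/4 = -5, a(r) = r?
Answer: -7104/19 ≈ -373.89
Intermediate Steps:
v = 32 (v = 12 - 4*(-5) = 12 + 20 = 32)
J(N) = 3*N
d(b) = 2*b/(25 + b) (d(b) = (b + b)/(b + 5²) = (2*b)/(b + 25) = (2*b)/(25 + b) = 2*b/(25 + b))
(J(E(3, 1))*d(v))*(-37) = ((3*(3*1))*(2*32/(25 + 32)))*(-37) = ((3*3)*(2*32/57))*(-37) = (9*(2*32*(1/57)))*(-37) = (9*(64/57))*(-37) = (192/19)*(-37) = -7104/19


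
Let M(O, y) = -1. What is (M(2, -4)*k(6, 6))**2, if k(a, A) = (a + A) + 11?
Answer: 529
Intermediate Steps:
k(a, A) = 11 + A + a (k(a, A) = (A + a) + 11 = 11 + A + a)
(M(2, -4)*k(6, 6))**2 = (-(11 + 6 + 6))**2 = (-1*23)**2 = (-23)**2 = 529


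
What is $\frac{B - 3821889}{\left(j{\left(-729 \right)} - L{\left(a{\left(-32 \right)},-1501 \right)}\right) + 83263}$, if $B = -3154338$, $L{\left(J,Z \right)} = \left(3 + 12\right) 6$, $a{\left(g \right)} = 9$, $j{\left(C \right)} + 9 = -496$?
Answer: $- \frac{2325409}{27556} \approx -84.388$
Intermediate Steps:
$j{\left(C \right)} = -505$ ($j{\left(C \right)} = -9 - 496 = -505$)
$L{\left(J,Z \right)} = 90$ ($L{\left(J,Z \right)} = 15 \cdot 6 = 90$)
$\frac{B - 3821889}{\left(j{\left(-729 \right)} - L{\left(a{\left(-32 \right)},-1501 \right)}\right) + 83263} = \frac{-3154338 - 3821889}{\left(-505 - 90\right) + 83263} = - \frac{6976227}{\left(-505 - 90\right) + 83263} = - \frac{6976227}{-595 + 83263} = - \frac{6976227}{82668} = \left(-6976227\right) \frac{1}{82668} = - \frac{2325409}{27556}$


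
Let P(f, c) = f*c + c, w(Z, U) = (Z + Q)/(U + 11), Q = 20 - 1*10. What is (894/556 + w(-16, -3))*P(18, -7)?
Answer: -63441/556 ≈ -114.10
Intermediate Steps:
Q = 10 (Q = 20 - 10 = 10)
w(Z, U) = (10 + Z)/(11 + U) (w(Z, U) = (Z + 10)/(U + 11) = (10 + Z)/(11 + U))
P(f, c) = c + c*f (P(f, c) = c*f + c = c + c*f)
(894/556 + w(-16, -3))*P(18, -7) = (894/556 + (10 - 16)/(11 - 3))*(-7*(1 + 18)) = (894*(1/556) - 6/8)*(-7*19) = (447/278 + (1/8)*(-6))*(-133) = (447/278 - 3/4)*(-133) = (477/556)*(-133) = -63441/556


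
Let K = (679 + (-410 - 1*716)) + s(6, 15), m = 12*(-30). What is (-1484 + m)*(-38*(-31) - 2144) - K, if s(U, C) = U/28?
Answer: 24944511/14 ≈ 1.7818e+6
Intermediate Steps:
m = -360
s(U, C) = U/28 (s(U, C) = U*(1/28) = U/28)
K = -6255/14 (K = (679 + (-410 - 1*716)) + (1/28)*6 = (679 + (-410 - 716)) + 3/14 = (679 - 1126) + 3/14 = -447 + 3/14 = -6255/14 ≈ -446.79)
(-1484 + m)*(-38*(-31) - 2144) - K = (-1484 - 360)*(-38*(-31) - 2144) - 1*(-6255/14) = -1844*(1178 - 2144) + 6255/14 = -1844*(-966) + 6255/14 = 1781304 + 6255/14 = 24944511/14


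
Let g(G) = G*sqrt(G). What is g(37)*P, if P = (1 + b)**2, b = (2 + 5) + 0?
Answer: 2368*sqrt(37) ≈ 14404.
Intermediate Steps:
b = 7 (b = 7 + 0 = 7)
g(G) = G**(3/2)
P = 64 (P = (1 + 7)**2 = 8**2 = 64)
g(37)*P = 37**(3/2)*64 = (37*sqrt(37))*64 = 2368*sqrt(37)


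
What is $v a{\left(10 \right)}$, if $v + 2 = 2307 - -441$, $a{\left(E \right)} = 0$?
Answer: $0$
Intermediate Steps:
$v = 2746$ ($v = -2 + \left(2307 - -441\right) = -2 + \left(2307 + 441\right) = -2 + 2748 = 2746$)
$v a{\left(10 \right)} = 2746 \cdot 0 = 0$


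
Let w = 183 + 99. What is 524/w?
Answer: 262/141 ≈ 1.8582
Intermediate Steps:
w = 282
524/w = 524/282 = 524*(1/282) = 262/141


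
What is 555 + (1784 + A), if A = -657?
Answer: 1682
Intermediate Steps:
555 + (1784 + A) = 555 + (1784 - 657) = 555 + 1127 = 1682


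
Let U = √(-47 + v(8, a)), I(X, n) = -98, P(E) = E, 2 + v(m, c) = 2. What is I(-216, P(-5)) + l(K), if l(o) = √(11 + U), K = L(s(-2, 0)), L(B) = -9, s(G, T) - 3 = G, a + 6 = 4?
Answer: -98 + √(11 + I*√47) ≈ -94.539 + 0.99032*I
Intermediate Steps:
a = -2 (a = -6 + 4 = -2)
s(G, T) = 3 + G
v(m, c) = 0 (v(m, c) = -2 + 2 = 0)
K = -9
U = I*√47 (U = √(-47 + 0) = √(-47) = I*√47 ≈ 6.8557*I)
l(o) = √(11 + I*√47)
I(-216, P(-5)) + l(K) = -98 + √(11 + I*√47)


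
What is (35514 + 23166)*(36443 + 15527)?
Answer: 3049599600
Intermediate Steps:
(35514 + 23166)*(36443 + 15527) = 58680*51970 = 3049599600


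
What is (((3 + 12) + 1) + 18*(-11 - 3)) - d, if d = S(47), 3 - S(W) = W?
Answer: -192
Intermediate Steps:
S(W) = 3 - W
d = -44 (d = 3 - 1*47 = 3 - 47 = -44)
(((3 + 12) + 1) + 18*(-11 - 3)) - d = (((3 + 12) + 1) + 18*(-11 - 3)) - 1*(-44) = ((15 + 1) + 18*(-14)) + 44 = (16 - 252) + 44 = -236 + 44 = -192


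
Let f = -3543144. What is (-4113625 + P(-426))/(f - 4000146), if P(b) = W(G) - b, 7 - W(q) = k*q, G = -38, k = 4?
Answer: 411304/754329 ≈ 0.54526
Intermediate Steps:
W(q) = 7 - 4*q
P(b) = 159 - b (P(b) = (7 - 4*(-38)) - b = (7 + 152) - b = 159 - b)
(-4113625 + P(-426))/(f - 4000146) = (-4113625 + (159 - 1*(-426)))/(-3543144 - 4000146) = (-4113625 + (159 + 426))/(-7543290) = (-4113625 + 585)*(-1/7543290) = -4113040*(-1/7543290) = 411304/754329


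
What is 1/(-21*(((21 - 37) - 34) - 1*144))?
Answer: 1/4074 ≈ 0.00024546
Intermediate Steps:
1/(-21*(((21 - 37) - 34) - 1*144)) = 1/(-21*((-16 - 34) - 144)) = 1/(-21*(-50 - 144)) = 1/(-21*(-194)) = 1/4074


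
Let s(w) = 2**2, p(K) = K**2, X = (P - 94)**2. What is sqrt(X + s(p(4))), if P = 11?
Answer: sqrt(6893) ≈ 83.024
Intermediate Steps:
X = 6889 (X = (11 - 94)**2 = (-83)**2 = 6889)
s(w) = 4
sqrt(X + s(p(4))) = sqrt(6889 + 4) = sqrt(6893)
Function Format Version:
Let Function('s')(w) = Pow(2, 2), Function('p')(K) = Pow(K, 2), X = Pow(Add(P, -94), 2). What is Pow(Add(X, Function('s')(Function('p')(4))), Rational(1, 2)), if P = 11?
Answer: Pow(6893, Rational(1, 2)) ≈ 83.024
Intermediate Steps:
X = 6889 (X = Pow(Add(11, -94), 2) = Pow(-83, 2) = 6889)
Function('s')(w) = 4
Pow(Add(X, Function('s')(Function('p')(4))), Rational(1, 2)) = Pow(Add(6889, 4), Rational(1, 2)) = Pow(6893, Rational(1, 2))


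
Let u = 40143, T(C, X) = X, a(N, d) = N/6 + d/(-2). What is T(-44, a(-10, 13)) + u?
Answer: 240809/6 ≈ 40135.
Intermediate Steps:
a(N, d) = -d/2 + N/6 (a(N, d) = N*(⅙) + d*(-½) = N/6 - d/2 = -d/2 + N/6)
T(-44, a(-10, 13)) + u = (-½*13 + (⅙)*(-10)) + 40143 = (-13/2 - 5/3) + 40143 = -49/6 + 40143 = 240809/6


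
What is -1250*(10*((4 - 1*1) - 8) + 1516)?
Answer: -1832500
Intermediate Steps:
-1250*(10*((4 - 1*1) - 8) + 1516) = -1250*(10*((4 - 1) - 8) + 1516) = -1250*(10*(3 - 8) + 1516) = -1250*(10*(-5) + 1516) = -1250*(-50 + 1516) = -1250*1466 = -1832500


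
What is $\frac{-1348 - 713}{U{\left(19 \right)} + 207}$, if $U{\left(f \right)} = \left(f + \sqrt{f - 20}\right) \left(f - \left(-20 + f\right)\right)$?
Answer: $- \frac{1209807}{344969} + \frac{41220 i}{344969} \approx -3.507 + 0.11949 i$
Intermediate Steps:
$U{\left(f \right)} = 20 f + 20 \sqrt{-20 + f}$ ($U{\left(f \right)} = \left(f + \sqrt{-20 + f}\right) 20 = 20 f + 20 \sqrt{-20 + f}$)
$\frac{-1348 - 713}{U{\left(19 \right)} + 207} = \frac{-1348 - 713}{\left(20 \cdot 19 + 20 \sqrt{-20 + 19}\right) + 207} = - \frac{2061}{\left(380 + 20 \sqrt{-1}\right) + 207} = - \frac{2061}{\left(380 + 20 i\right) + 207} = - \frac{2061}{587 + 20 i} = - 2061 \frac{587 - 20 i}{344969} = - \frac{2061 \left(587 - 20 i\right)}{344969}$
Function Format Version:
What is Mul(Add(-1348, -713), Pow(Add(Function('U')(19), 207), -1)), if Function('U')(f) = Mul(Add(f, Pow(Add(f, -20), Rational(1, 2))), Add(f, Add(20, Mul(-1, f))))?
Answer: Add(Rational(-1209807, 344969), Mul(Rational(41220, 344969), I)) ≈ Add(-3.5070, Mul(0.11949, I))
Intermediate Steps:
Function('U')(f) = Add(Mul(20, f), Mul(20, Pow(Add(-20, f), Rational(1, 2)))) (Function('U')(f) = Mul(Add(f, Pow(Add(-20, f), Rational(1, 2))), 20) = Add(Mul(20, f), Mul(20, Pow(Add(-20, f), Rational(1, 2)))))
Mul(Add(-1348, -713), Pow(Add(Function('U')(19), 207), -1)) = Mul(Add(-1348, -713), Pow(Add(Add(Mul(20, 19), Mul(20, Pow(Add(-20, 19), Rational(1, 2)))), 207), -1)) = Mul(-2061, Pow(Add(Add(380, Mul(20, Pow(-1, Rational(1, 2)))), 207), -1)) = Mul(-2061, Pow(Add(Add(380, Mul(20, I)), 207), -1)) = Mul(-2061, Pow(Add(587, Mul(20, I)), -1)) = Mul(-2061, Mul(Rational(1, 344969), Add(587, Mul(-20, I)))) = Mul(Rational(-2061, 344969), Add(587, Mul(-20, I)))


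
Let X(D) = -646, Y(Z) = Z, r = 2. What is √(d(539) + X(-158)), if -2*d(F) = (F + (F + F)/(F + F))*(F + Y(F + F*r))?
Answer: I*√582766 ≈ 763.39*I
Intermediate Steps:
d(F) = -2*F*(1 + F) (d(F) = -(F + (F + F)/(F + F))*(F + (F + F*2))/2 = -(F + (2*F)/((2*F)))*(F + (F + 2*F))/2 = -(F + (2*F)*(1/(2*F)))*(F + 3*F)/2 = -(F + 1)*4*F/2 = -(1 + F)*4*F/2 = -2*F*(1 + F))
√(d(539) + X(-158)) = √(2*539*(-1 - 1*539) - 646) = √(2*539*(-1 - 539) - 646) = √(2*539*(-540) - 646) = √(-582120 - 646) = √(-582766) = I*√582766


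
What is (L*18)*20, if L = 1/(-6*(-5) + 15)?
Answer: 8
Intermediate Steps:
L = 1/45 (L = 1/(30 + 15) = 1/45 ≈ 0.022222)
(L*18)*20 = ((1/45)*18)*20 = (⅖)*20 = 8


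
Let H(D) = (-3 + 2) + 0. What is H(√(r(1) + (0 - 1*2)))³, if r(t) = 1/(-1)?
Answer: -1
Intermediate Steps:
r(t) = -1
H(D) = -1 (H(D) = -1 + 0 = -1)
H(√(r(1) + (0 - 1*2)))³ = (-1)³ = -1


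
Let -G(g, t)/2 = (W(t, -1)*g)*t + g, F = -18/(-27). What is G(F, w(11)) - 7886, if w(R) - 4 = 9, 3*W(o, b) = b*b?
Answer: -71038/9 ≈ -7893.1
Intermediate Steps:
F = ⅔ (F = -18*(-1/27) = ⅔ ≈ 0.66667)
W(o, b) = b²/3 (W(o, b) = (b*b)/3 = b²/3)
w(R) = 13 (w(R) = 4 + 9 = 13)
G(g, t) = -2*g - 2*g*t/3 (G(g, t) = -2*((((⅓)*(-1)²)*g)*t + g) = -2*((((⅓)*1)*g)*t + g) = -2*((g/3)*t + g) = -2*(g*t/3 + g) = -2*(g + g*t/3) = -2*g - 2*g*t/3)
G(F, w(11)) - 7886 = -⅔*⅔*(3 + 13) - 7886 = -⅔*⅔*16 - 7886 = -64/9 - 7886 = -71038/9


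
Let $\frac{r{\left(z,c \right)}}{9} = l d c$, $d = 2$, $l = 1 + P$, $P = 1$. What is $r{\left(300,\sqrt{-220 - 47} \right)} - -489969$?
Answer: $489969 + 36 i \sqrt{267} \approx 4.8997 \cdot 10^{5} + 588.25 i$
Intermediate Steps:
$l = 2$ ($l = 1 + 1 = 2$)
$r{\left(z,c \right)} = 36 c$ ($r{\left(z,c \right)} = 9 \cdot 2 \cdot 2 c = 9 \cdot 4 c = 36 c$)
$r{\left(300,\sqrt{-220 - 47} \right)} - -489969 = 36 \sqrt{-220 - 47} - -489969 = 36 \sqrt{-267} + 489969 = 36 i \sqrt{267} + 489969 = 489969 + 36 i \sqrt{267}$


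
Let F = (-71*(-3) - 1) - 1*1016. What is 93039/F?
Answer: -31013/268 ≈ -115.72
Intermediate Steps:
F = -804 (F = (213 - 1) - 1016 = 212 - 1016 = -804)
93039/F = 93039/(-804) = 93039*(-1/804) = -31013/268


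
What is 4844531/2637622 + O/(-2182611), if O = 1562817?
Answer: 2150535383089/1918967597014 ≈ 1.1207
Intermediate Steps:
4844531/2637622 + O/(-2182611) = 4844531/2637622 + 1562817/(-2182611) = 4844531*(1/2637622) + 1562817*(-1/2182611) = 4844531/2637622 - 520939/727537 = 2150535383089/1918967597014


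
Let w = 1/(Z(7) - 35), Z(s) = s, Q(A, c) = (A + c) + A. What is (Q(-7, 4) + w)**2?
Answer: 78961/784 ≈ 100.72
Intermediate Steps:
Q(A, c) = c + 2*A
w = -1/28 (w = 1/(7 - 35) = 1/(-28) = -1/28 ≈ -0.035714)
(Q(-7, 4) + w)**2 = ((4 + 2*(-7)) - 1/28)**2 = ((4 - 14) - 1/28)**2 = (-10 - 1/28)**2 = (-281/28)**2 = 78961/784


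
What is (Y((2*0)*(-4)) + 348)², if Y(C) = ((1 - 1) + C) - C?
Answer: 121104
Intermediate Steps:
Y(C) = 0 (Y(C) = (0 + C) - C = C - C = 0)
(Y((2*0)*(-4)) + 348)² = (0 + 348)² = 348² = 121104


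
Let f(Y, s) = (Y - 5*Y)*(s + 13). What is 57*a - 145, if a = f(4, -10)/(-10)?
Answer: 643/5 ≈ 128.60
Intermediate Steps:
f(Y, s) = -4*Y*(13 + s) (f(Y, s) = (-4*Y)*(13 + s) = -4*Y*(13 + s))
a = 24/5 (a = -4*4*(13 - 10)/(-10) = -4*4*3*(-1/10) = -48*(-1/10) = 24/5 ≈ 4.8000)
57*a - 145 = 57*(24/5) - 145 = 1368/5 - 145 = 643/5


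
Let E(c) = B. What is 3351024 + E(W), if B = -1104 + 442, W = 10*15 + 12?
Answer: 3350362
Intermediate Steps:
W = 162 (W = 150 + 12 = 162)
B = -662
E(c) = -662
3351024 + E(W) = 3351024 - 662 = 3350362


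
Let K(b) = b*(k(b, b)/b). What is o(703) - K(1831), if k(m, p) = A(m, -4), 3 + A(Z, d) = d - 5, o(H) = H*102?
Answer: 71718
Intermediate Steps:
o(H) = 102*H
A(Z, d) = -8 + d (A(Z, d) = -3 + (d - 5) = -3 + (-5 + d) = -8 + d)
k(m, p) = -12 (k(m, p) = -8 - 4 = -12)
K(b) = -12 (K(b) = b*(-12/b) = -12)
o(703) - K(1831) = 102*703 - 1*(-12) = 71706 + 12 = 71718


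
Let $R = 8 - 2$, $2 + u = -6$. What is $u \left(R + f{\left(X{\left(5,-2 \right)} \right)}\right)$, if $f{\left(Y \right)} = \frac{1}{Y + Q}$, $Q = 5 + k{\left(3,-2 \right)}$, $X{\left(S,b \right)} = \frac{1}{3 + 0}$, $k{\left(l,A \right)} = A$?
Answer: $- \frac{252}{5} \approx -50.4$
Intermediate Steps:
$X{\left(S,b \right)} = \frac{1}{3}$
$Q = 3$ ($Q = 5 - 2 = 3$)
$u = -8$ ($u = -2 - 6 = -8$)
$R = 6$
$f{\left(Y \right)} = \frac{1}{3 + Y}$ ($f{\left(Y \right)} = \frac{1}{Y + 3} = \frac{1}{3 + Y}$)
$u \left(R + f{\left(X{\left(5,-2 \right)} \right)}\right) = - 8 \left(6 + \frac{1}{3 + \frac{1}{3}}\right) = - 8 \left(6 + \frac{1}{\frac{10}{3}}\right) = - 8 \left(6 + \frac{3}{10}\right) = \left(-8\right) \frac{63}{10} = - \frac{252}{5}$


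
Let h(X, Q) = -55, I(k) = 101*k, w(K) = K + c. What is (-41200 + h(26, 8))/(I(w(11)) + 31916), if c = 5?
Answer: -41255/33532 ≈ -1.2303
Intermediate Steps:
w(K) = 5 + K (w(K) = K + 5 = 5 + K)
(-41200 + h(26, 8))/(I(w(11)) + 31916) = (-41200 - 55)/(101*(5 + 11) + 31916) = -41255/(101*16 + 31916) = -41255/(1616 + 31916) = -41255/33532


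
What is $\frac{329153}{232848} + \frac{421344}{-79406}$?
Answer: $- \frac{3271472027}{840433104} \approx -3.8926$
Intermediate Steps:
$\frac{329153}{232848} + \frac{421344}{-79406} = 329153 \cdot \frac{1}{232848} + 421344 \left(- \frac{1}{79406}\right) = \frac{29923}{21168} - \frac{210672}{39703} = - \frac{3271472027}{840433104}$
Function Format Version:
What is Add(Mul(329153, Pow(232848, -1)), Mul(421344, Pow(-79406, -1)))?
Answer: Rational(-3271472027, 840433104) ≈ -3.8926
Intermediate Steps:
Add(Mul(329153, Pow(232848, -1)), Mul(421344, Pow(-79406, -1))) = Add(Mul(329153, Rational(1, 232848)), Mul(421344, Rational(-1, 79406))) = Add(Rational(29923, 21168), Rational(-210672, 39703)) = Rational(-3271472027, 840433104)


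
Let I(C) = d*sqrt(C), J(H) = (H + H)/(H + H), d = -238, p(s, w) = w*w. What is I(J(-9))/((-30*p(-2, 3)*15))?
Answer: 119/2025 ≈ 0.058765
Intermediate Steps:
p(s, w) = w**2
J(H) = 1 (J(H) = (2*H)/((2*H)) = (2*H)*(1/(2*H)) = 1)
I(C) = -238*sqrt(C)
I(J(-9))/((-30*p(-2, 3)*15)) = (-238*sqrt(1))/((-30*3**2*15)) = (-238*1)/((-30*9*15)) = -238/((-270*15)) = -238/(-4050) = -238*(-1/4050) = 119/2025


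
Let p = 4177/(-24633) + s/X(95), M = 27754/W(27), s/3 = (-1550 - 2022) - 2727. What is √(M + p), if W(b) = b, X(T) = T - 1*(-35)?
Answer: √9048659944061010/3202290 ≈ 29.705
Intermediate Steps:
X(T) = 35 + T (X(T) = T + 35 = 35 + T)
s = -18897 (s = 3*((-1550 - 2022) - 2727) = 3*(-3572 - 2727) = 3*(-6299) = -18897)
M = 27754/27 ≈ 1027.9
p = -466032811/3202290 (p = 4177/(-24633) - 18897/(35 + 95) = 4177*(-1/24633) - 18897/130 = -4177/24633 - 18897*1/130 = -4177/24633 - 18897/130 = -466032811/3202290 ≈ -145.53)
√(M + p) = √(27754/27 - 466032811/3202290) = √(8477052307/9606870) = √9048659944061010/3202290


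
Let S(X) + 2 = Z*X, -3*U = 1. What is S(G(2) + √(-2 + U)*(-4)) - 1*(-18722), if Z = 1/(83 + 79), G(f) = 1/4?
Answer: 12130561/648 - 2*I*√21/243 ≈ 18720.0 - 0.037717*I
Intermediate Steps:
U = -⅓ (U = -⅓*1 = -⅓ ≈ -0.33333)
G(f) = ¼
Z = 1/162 ≈ 0.0061728
S(X) = -2 + X/162
S(G(2) + √(-2 + U)*(-4)) - 1*(-18722) = (-2 + (¼ + √(-2 - ⅓)*(-4))/162) - 1*(-18722) = (-2 + (¼ + √(-7/3)*(-4))/162) + 18722 = (-2 + (¼ + (I*√21/3)*(-4))/162) + 18722 = (-2 + (¼ - 4*I*√21/3)/162) + 18722 = (-2 + (1/648 - 2*I*√21/243)) + 18722 = (-1295/648 - 2*I*√21/243) + 18722 = 12130561/648 - 2*I*√21/243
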